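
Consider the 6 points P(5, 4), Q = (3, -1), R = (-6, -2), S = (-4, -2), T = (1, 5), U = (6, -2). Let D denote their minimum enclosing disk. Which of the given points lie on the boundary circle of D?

By Welzl's lemma the MEC is supported by two points (diametrically opposite) or three points (on a circumcircle).
The minimum enclosing circle is determined by three boundary points: P, R, U.
Their circumcentre is (0, 1/12) with r² = 5809/144.
The farthest remaining point T is at distance² 3625/144 ≤ 5809/144.
The points at distance exactly r from the centre are P, R, U — 3 points.

P, R, U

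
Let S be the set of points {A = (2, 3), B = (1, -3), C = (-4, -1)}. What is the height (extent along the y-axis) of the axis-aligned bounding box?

max y = 3, min y = -3, so height = 6.

6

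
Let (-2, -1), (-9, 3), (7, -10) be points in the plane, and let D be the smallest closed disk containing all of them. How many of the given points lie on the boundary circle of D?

Call the three points A, B, C in the order given.
Side lengths²: AB² = 65, AC² = 162, BC² = 425.
Since BC² = 425 ≥ 162 + 65 = 227, the angle opposite BC is not acute, so the smallest enclosing circle has BC as diameter.
Centre = midpoint of BC = (-1, -3.5), r² = 425/4 = 106.25.
The points at distance exactly r from the centre are (-9, 3), (7, -10) — 2 points.

2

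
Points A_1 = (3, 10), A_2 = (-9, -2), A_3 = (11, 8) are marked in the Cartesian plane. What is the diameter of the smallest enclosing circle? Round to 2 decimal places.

Side lengths²: A_1A_2² = 288, A_1A_3² = 68, A_2A_3² = 500.
Since A_2A_3² = 500 ≥ 288 + 68 = 356, the angle opposite A_2A_3 is not acute, so the smallest enclosing circle has A_2A_3 as diameter.
Centre = midpoint of A_2A_3 = (1, 3), r² = 500/4 = 125.
Diameter = 2r = 2√125 ≈ 22.36.

22.36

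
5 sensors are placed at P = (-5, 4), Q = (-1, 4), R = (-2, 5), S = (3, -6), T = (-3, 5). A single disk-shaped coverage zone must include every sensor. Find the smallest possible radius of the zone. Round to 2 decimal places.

A smallest enclosing disk is always determined by at most three of the input points on its boundary.
The farthest pair is P–S with squared distance 164. The circle on this segment as diameter has centre (-1, -1) and r² = 164/4 = 41.
Check Q: distance² to centre = 25 ≤ 41, so it lies inside.
All remaining points lie in this disk, and no smaller disk contains both endpoints, so this is the minimum enclosing circle.
r = √41 ≈ 6.40.

6.40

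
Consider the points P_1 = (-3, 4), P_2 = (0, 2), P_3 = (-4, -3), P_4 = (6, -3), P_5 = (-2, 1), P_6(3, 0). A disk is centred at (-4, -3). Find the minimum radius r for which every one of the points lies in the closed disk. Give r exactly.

The required radius is the distance from (-4, -3) to the farthest point.
Squared distances: 50, 41, 0, 100, 20, 58.
Maximum is 100, attained at P_4.
r = √100 = 10.

10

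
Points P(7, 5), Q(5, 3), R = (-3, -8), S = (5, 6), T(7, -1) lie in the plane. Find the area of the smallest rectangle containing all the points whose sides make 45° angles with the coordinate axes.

103.5

In coordinates u = x + y, v = x − y the rectangle is axis-aligned; the map (x,y)→(u,v) scales areas by 2.
u-values: 12, 8, -11, 11, 6; range = 12 − (-11) = 23.
v-values: 2, 2, 5, -1, 8; range = 8 − (-1) = 9.
Area = (23 × 9) / 2 = 103.5.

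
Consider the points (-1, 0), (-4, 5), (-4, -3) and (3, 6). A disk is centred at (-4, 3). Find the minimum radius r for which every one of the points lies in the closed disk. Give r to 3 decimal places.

The required radius is the distance from (-4, 3) to the farthest point.
Squared distances: 18, 4, 36, 58.
Maximum is 58, attained at (3, 6).
r = √58 ≈ 7.616.

7.616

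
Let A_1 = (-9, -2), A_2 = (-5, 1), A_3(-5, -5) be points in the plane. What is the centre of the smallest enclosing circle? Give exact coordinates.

(-5.875, -2)

Side lengths²: A_1A_2² = 25, A_1A_3² = 25, A_2A_3² = 36.
Since A_2A_3² = 36 < 25 + 25 = 50, the triangle is acute, so the smallest enclosing circle is the circumcircle.
Circumcentre = (-5.875, -2), r² = 9.765625.
Centre = (-5.875, -2).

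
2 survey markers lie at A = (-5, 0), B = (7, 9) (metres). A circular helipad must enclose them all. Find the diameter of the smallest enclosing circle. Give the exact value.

15

The smallest circle enclosing two points has them as diameter endpoints.
Centre = midpoint = (1, 4.5); r² = |AB|²/4 = 225/4 = 56.25.
Diameter = 2r = 2√(56.25) = 15.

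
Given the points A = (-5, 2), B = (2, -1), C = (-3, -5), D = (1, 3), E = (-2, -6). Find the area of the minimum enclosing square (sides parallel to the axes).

The bounding box has width 7 and height 9.
An axis-aligned square enclosing the set must have side ≥ max(width, height).
So the minimum side is max(7, 9) = 9.
Area = 9² = 81.

81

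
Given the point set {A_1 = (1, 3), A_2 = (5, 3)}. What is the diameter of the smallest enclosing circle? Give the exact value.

4

The smallest circle enclosing two points has them as diameter endpoints.
Centre = midpoint = (3, 3); r² = |A_1A_2|²/4 = 16/4 = 4.
Diameter = 2r = 2√4 = 4.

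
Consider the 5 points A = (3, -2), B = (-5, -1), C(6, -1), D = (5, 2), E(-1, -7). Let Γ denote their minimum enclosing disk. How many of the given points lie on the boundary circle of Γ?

3

A smallest enclosing disk is always determined by at most three of the input points on its boundary.
The minimum enclosing circle is determined by three boundary points: B, D, E.
Their circumcentre is (0.625, -19/12) with r² = 18421/576.
The farthest remaining point C is at distance² 16837/576 ≤ 18421/576.
The points at distance exactly r from the centre are B, D, E — 3 points.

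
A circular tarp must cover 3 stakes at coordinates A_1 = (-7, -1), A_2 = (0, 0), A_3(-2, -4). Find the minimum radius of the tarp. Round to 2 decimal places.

Side lengths²: A_1A_2² = 50, A_1A_3² = 34, A_2A_3² = 20.
Since A_1A_2² = 50 < 34 + 20 = 54, the triangle is acute, so the smallest enclosing circle is the circumcircle.
Circumcentre = (-45/13, -10/13), r² = 2125/169.
r = √(2125/169) ≈ 3.55.

3.55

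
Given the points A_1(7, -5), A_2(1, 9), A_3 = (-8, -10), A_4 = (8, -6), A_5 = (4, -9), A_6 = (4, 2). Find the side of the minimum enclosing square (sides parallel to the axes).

The bounding box has width 16 and height 19.
An axis-aligned square enclosing the set must have side ≥ max(width, height).
So the minimum side is max(16, 19) = 19.

19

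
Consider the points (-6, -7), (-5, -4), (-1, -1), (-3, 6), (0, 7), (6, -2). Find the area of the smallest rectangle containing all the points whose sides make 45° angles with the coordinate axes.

170

In coordinates u = x + y, v = x − y the rectangle is axis-aligned; the map (x,y)→(u,v) scales areas by 2.
u-values: -13, -9, -2, 3, 7, 4; range = 7 − (-13) = 20.
v-values: 1, -1, 0, -9, -7, 8; range = 8 − (-9) = 17.
Area = (20 × 17) / 2 = 170.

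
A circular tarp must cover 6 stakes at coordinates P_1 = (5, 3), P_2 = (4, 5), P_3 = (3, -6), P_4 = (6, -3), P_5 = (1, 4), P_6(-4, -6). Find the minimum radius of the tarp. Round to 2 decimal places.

6.80

The minimum enclosing circle of a finite set is fixed by two of the points (as a diameter) or three (as a circumcircle).
The farthest pair is P_2–P_6 with squared distance 185. The circle on this segment as diameter has centre (0, -0.5) and r² = 185/4 = 46.25.
Check P_1: distance² to centre = 37.25 ≤ 46.25, so it lies inside.
All remaining points lie in this disk, and no smaller disk contains both endpoints, so this is the minimum enclosing circle.
r = √(46.25) ≈ 6.80.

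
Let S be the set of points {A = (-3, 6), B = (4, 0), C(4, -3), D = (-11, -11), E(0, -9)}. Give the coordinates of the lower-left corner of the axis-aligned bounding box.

(-11, -11)

x-range [-11, 4], y-range [-11, 6].
The lower-left corner is (-11, -11).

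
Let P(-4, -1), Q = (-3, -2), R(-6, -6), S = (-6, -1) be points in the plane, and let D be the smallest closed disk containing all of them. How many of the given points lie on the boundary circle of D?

The minimum enclosing circle of a finite set is fixed by two of the points (as a diameter) or three (as a circumcircle).
The farthest pair is P–R with squared distance 29. The circle on this segment as diameter has centre (-5, -3.5) and r² = 29/4 = 7.25.
Check Q: distance² to centre = 6.25 ≤ 7.25, so it lies inside.
All remaining points lie in this disk, and no smaller disk contains both endpoints, so this is the minimum enclosing circle.
The points at distance exactly r from the centre are P, R, S — 3 points.

3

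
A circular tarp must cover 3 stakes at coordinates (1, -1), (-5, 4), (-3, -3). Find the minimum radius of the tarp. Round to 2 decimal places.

3.97

Call the three points A, B, C in the order given.
Side lengths²: AB² = 61, AC² = 20, BC² = 53.
Since AB² = 61 < 53 + 20 = 73, the triangle is acute, so the smallest enclosing circle is the circumcircle.
Circumcentre = (-2.46875, 0.9375), r² = 15.7861328125.
r = √(15.7861328125) ≈ 3.97.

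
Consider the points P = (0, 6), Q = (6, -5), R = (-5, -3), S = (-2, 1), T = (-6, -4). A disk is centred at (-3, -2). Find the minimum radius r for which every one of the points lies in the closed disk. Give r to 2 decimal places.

The required radius is the distance from (-3, -2) to the farthest point.
Squared distances: 73, 90, 5, 10, 13.
Maximum is 90, attained at Q.
r = √90 ≈ 9.49.

9.49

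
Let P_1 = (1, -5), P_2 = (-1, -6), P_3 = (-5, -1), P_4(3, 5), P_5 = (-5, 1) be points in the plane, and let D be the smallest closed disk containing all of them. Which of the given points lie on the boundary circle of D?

P_2, P_4, P_5

A smallest enclosing disk is always determined by at most three of the input points on its boundary.
The minimum enclosing circle is determined by three boundary points: P_2, P_4, P_5.
Their circumcentre is (25/36, -7/18) with r² = 44525/1296.
The farthest remaining point P_3 is at distance² 42509/1296 ≤ 44525/1296.
The points at distance exactly r from the centre are P_2, P_4, P_5 — 3 points.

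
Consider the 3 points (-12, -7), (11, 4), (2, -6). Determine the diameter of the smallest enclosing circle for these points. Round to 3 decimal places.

Call the three points A, B, C in the order given.
Side lengths²: AB² = 650, AC² = 197, BC² = 181.
Since AB² = 650 ≥ 197 + 181 = 378, the angle opposite AB is not acute, so the smallest enclosing circle has AB as diameter.
Centre = midpoint of AB = (-0.5, -1.5), r² = 650/4 = 162.5.
Diameter = 2r = 2√(162.5) ≈ 25.495.

25.495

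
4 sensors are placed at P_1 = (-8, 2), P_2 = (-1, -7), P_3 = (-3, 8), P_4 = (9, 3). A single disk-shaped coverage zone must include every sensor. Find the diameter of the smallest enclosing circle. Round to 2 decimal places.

17.16

The minimum enclosing circle is determined by three boundary points: P_1, P_2, P_4.
Their circumcentre is (0.5625, 1.4375) with r² = 73.6328125.
The farthest remaining point P_3 is at distance² 55.7578125 ≤ 73.6328125.
Diameter = 2r = 2√(73.6328125) ≈ 17.16.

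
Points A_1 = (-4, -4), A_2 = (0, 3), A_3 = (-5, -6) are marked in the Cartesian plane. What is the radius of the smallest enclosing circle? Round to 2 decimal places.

Side lengths²: A_1A_2² = 65, A_1A_3² = 5, A_2A_3² = 106.
Since A_2A_3² = 106 ≥ 65 + 5 = 70, the angle opposite A_2A_3 is not acute, so the smallest enclosing circle has A_2A_3 as diameter.
Centre = midpoint of A_2A_3 = (-2.5, -1.5), r² = 106/4 = 26.5.
r = √(26.5) ≈ 5.15.

5.15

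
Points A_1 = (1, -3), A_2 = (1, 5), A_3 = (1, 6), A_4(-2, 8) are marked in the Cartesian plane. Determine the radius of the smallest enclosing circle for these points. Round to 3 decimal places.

By Welzl's lemma the MEC is supported by two points (diametrically opposite) or three points (on a circumcircle).
The farthest pair is A_1–A_4 with squared distance 130. The circle on this segment as diameter has centre (-0.5, 2.5) and r² = 130/4 = 32.5.
Check A_2: distance² to centre = 8.5 ≤ 32.5, so it lies inside.
All remaining points lie in this disk, and no smaller disk contains both endpoints, so this is the minimum enclosing circle.
r = √(32.5) ≈ 5.701.

5.701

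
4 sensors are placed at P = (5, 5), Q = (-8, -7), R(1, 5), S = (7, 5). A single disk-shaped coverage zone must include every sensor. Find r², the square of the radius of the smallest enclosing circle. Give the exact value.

By Welzl's lemma the MEC is supported by two points (diametrically opposite) or three points (on a circumcircle).
The farthest pair is Q–S with squared distance 369. The circle on this segment as diameter has centre (-0.5, -1) and r² = 369/4 = 92.25.
Check P: distance² to centre = 66.25 ≤ 92.25, so it lies inside.
All remaining points lie in this disk, and no smaller disk contains both endpoints, so this is the minimum enclosing circle.

92.25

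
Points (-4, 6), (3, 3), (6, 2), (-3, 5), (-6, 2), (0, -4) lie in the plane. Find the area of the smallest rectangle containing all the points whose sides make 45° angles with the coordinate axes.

In coordinates u = x + y, v = x − y the rectangle is axis-aligned; the map (x,y)→(u,v) scales areas by 2.
u-values: 2, 6, 8, 2, -4, -4; range = 8 − (-4) = 12.
v-values: -10, 0, 4, -8, -8, 4; range = 4 − (-10) = 14.
Area = (12 × 14) / 2 = 84.

84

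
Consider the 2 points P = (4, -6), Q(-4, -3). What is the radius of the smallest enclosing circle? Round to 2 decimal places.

4.27

The smallest circle enclosing two points has them as diameter endpoints.
Centre = midpoint = (0, -4.5); r² = |PQ|²/4 = 73/4 = 18.25.
r = √(18.25) ≈ 4.27.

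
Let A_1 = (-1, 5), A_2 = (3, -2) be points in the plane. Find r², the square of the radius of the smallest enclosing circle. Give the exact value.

The smallest circle enclosing two points has them as diameter endpoints.
Centre = midpoint = (1, 1.5); r² = |A_1A_2|²/4 = 65/4 = 16.25.

16.25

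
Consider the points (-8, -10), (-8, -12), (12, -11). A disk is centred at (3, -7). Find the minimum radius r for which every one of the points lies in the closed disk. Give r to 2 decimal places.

The required radius is the distance from (3, -7) to the farthest point.
Squared distances: 130, 146, 97.
Maximum is 146, attained at (-8, -12).
r = √146 ≈ 12.08.

12.08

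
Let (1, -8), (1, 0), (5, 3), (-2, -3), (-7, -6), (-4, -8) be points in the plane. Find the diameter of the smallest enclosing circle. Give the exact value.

15

A smallest enclosing disk is always determined by at most three of the input points on its boundary.
The farthest pair is (5, 3)–(-7, -6) with squared distance 225. The circle on this segment as diameter has centre (-1, -1.5) and r² = 225/4 = 56.25.
Check (1, -8): distance² to centre = 46.25 ≤ 56.25, so it lies inside.
All remaining points lie in this disk, and no smaller disk contains both endpoints, so this is the minimum enclosing circle.
Diameter = 2r = 2√(56.25) = 15.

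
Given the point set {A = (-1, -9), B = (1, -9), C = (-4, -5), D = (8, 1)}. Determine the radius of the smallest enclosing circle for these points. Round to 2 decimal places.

The minimum enclosing circle of a finite set is fixed by two of the points (as a diameter) or three (as a circumcircle).
The minimum enclosing circle is determined by three boundary points: A, C, D.
Their circumcentre is (57/22, -35/11) with r² = 22625/484.
The farthest remaining point B is at distance² 17609/484 ≤ 22625/484.
r = √(22625/484) ≈ 6.84.

6.84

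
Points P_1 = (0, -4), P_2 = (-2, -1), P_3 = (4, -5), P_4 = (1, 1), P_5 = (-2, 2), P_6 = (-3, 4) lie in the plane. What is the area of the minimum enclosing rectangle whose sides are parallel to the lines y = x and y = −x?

48

In coordinates u = x + y, v = x − y the rectangle is axis-aligned; the map (x,y)→(u,v) scales areas by 2.
u-values: -4, -3, -1, 2, 0, 1; range = 2 − (-4) = 6.
v-values: 4, -1, 9, 0, -4, -7; range = 9 − (-7) = 16.
Area = (6 × 16) / 2 = 48.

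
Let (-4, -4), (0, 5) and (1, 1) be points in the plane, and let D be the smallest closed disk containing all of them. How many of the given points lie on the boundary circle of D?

Call the three points A, B, C in the order given.
Side lengths²: AB² = 97, AC² = 50, BC² = 17.
Since AB² = 97 ≥ 50 + 17 = 67, the angle opposite AB is not acute, so the smallest enclosing circle has AB as diameter.
Centre = midpoint of AB = (-2, 0.5), r² = 97/4 = 24.25.
The points at distance exactly r from the centre are (-4, -4), (0, 5) — 2 points.

2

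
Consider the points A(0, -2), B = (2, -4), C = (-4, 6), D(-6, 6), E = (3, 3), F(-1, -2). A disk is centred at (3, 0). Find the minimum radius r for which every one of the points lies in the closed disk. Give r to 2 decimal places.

The required radius is the distance from (3, 0) to the farthest point.
Squared distances: 13, 17, 85, 117, 9, 20.
Maximum is 117, attained at D.
r = √117 ≈ 10.82.

10.82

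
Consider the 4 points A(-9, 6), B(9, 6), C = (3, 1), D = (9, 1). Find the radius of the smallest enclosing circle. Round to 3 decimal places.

9.341

The farthest pair is A–D with squared distance 349. The circle on this segment as diameter has centre (0, 3.5) and r² = 349/4 = 87.25.
Check B: distance² to centre = 87.25 ≤ 87.25, so it lies inside.
All remaining points lie in this disk, and no smaller disk contains both endpoints, so this is the minimum enclosing circle.
r = √(87.25) ≈ 9.341.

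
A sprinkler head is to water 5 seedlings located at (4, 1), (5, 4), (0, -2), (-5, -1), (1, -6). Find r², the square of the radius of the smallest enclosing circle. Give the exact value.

34.55078125

By Welzl's lemma the MEC is supported by two points (diametrically opposite) or three points (on a circumcircle).
The minimum enclosing circle is determined by three boundary points: (5, 4), (-5, -1), (1, -6).
Their circumcentre is (0.8125, -0.125) with r² = 34.55078125.
The farthest remaining point (4, 1) is at distance² 11.42578125 ≤ 34.55078125.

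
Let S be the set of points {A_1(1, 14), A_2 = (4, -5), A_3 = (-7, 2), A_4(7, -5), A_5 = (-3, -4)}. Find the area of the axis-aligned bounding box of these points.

x ranges over [-7, 7], width 14.
y ranges over [-5, 14], height 19.
Area = 14 × 19 = 266.

266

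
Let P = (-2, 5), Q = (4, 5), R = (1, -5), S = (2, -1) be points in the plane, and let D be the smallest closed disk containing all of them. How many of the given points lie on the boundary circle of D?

3

The minimum enclosing circle is determined by three boundary points: P, Q, R.
Their circumcentre is (1, 0.45) with r² = 29.7025.
The farthest remaining point S is at distance² 3.1025 ≤ 29.7025.
The points at distance exactly r from the centre are P, Q, R — 3 points.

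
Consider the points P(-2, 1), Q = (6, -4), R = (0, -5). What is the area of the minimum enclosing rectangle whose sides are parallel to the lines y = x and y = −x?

In coordinates u = x + y, v = x − y the rectangle is axis-aligned; the map (x,y)→(u,v) scales areas by 2.
u-values: -1, 2, -5; range = 2 − (-5) = 7.
v-values: -3, 10, 5; range = 10 − (-3) = 13.
Area = (7 × 13) / 2 = 45.5.

45.5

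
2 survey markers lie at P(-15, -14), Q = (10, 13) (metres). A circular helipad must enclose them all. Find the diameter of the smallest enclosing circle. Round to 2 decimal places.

36.80

The smallest circle enclosing two points has them as diameter endpoints.
Centre = midpoint = (-2.5, -0.5); r² = |PQ|²/4 = 1354/4 = 338.5.
Diameter = 2r = 2√(338.5) ≈ 36.80.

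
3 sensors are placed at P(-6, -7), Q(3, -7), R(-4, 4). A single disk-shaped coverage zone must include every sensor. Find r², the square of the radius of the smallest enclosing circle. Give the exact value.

10625/242

Side lengths²: PQ² = 81, PR² = 125, QR² = 170.
Since QR² = 170 < 125 + 81 = 206, the triangle is acute, so the smallest enclosing circle is the circumcircle.
Circumcentre = (-1.5, -47/22), r² = 10625/242.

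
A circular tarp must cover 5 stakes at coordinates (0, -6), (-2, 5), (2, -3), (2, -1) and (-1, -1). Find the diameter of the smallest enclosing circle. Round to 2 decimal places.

The minimum enclosing circle of a finite set is fixed by two of the points (as a diameter) or three (as a circumcircle).
The farthest pair is (0, -6)–(-2, 5) with squared distance 125. The circle on this segment as diameter has centre (-1, -0.5) and r² = 125/4 = 31.25.
Check (2, -3): distance² to centre = 15.25 ≤ 31.25, so it lies inside.
All remaining points lie in this disk, and no smaller disk contains both endpoints, so this is the minimum enclosing circle.
Diameter = 2r = 2√(31.25) ≈ 11.18.

11.18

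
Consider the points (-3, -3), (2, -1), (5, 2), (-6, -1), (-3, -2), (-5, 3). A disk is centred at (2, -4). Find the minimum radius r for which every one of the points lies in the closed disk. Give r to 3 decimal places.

The required radius is the distance from (2, -4) to the farthest point.
Squared distances: 26, 9, 45, 73, 29, 98.
Maximum is 98, attained at (-5, 3).
r = √98 ≈ 9.899.

9.899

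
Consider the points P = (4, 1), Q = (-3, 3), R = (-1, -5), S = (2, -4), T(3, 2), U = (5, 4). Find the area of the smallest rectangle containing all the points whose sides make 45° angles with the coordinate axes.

90

In coordinates u = x + y, v = x − y the rectangle is axis-aligned; the map (x,y)→(u,v) scales areas by 2.
u-values: 5, 0, -6, -2, 5, 9; range = 9 − (-6) = 15.
v-values: 3, -6, 4, 6, 1, 1; range = 6 − (-6) = 12.
Area = (15 × 12) / 2 = 90.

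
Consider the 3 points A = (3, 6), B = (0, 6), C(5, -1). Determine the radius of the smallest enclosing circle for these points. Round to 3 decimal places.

4.301

Side lengths²: AB² = 9, AC² = 53, BC² = 74.
Since BC² = 74 ≥ 53 + 9 = 62, the angle opposite BC is not acute, so the smallest enclosing circle has BC as diameter.
Centre = midpoint of BC = (2.5, 2.5), r² = 74/4 = 18.5.
r = √(18.5) ≈ 4.301.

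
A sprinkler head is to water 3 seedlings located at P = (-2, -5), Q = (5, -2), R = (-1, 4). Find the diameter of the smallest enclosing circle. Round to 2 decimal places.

9.75

Side lengths²: PQ² = 58, PR² = 82, QR² = 72.
Since PR² = 82 < 72 + 58 = 130, the triangle is acute, so the smallest enclosing circle is the circumcircle.
Circumcentre = (0.3, -0.7), r² = 23.78.
Diameter = 2r = 2√(23.78) ≈ 9.75.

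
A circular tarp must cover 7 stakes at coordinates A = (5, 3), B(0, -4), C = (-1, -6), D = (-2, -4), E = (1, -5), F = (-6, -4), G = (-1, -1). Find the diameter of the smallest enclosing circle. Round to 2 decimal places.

13.04

By Welzl's lemma the MEC is supported by two points (diametrically opposite) or three points (on a circumcircle).
The farthest pair is A–F with squared distance 170. The circle on this segment as diameter has centre (-0.5, -0.5) and r² = 170/4 = 42.5.
Check B: distance² to centre = 12.5 ≤ 42.5, so it lies inside.
All remaining points lie in this disk, and no smaller disk contains both endpoints, so this is the minimum enclosing circle.
Diameter = 2r = 2√(42.5) ≈ 13.04.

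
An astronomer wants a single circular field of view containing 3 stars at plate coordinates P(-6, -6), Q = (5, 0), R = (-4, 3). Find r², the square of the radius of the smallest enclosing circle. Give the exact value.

66725/1682

Side lengths²: PQ² = 157, PR² = 85, QR² = 90.
Since PQ² = 157 < 90 + 85 = 175, the triangle is acute, so the smallest enclosing circle is the circumcircle.
Circumcentre = (-47/58, -141/58), r² = 66725/1682.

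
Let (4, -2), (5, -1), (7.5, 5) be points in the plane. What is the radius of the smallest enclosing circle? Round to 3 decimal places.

3.913

Call the three points A, B, C in the order given.
Side lengths²: AB² = 2, AC² = 61.25, BC² = 42.25.
Since AC² = 61.25 ≥ 42.25 + 2 = 44.25, the angle opposite AC is not acute, so the smallest enclosing circle has AC as diameter.
Centre = midpoint of AC = (5.75, 1.5), r² = 61.25/4 = 15.3125.
r = √(15.3125) ≈ 3.913.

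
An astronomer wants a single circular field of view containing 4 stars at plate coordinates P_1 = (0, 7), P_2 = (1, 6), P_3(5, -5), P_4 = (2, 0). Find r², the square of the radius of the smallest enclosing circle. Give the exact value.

A smallest enclosing disk is always determined by at most three of the input points on its boundary.
The farthest pair is P_1–P_3 with squared distance 169. The circle on this segment as diameter has centre (2.5, 1) and r² = 169/4 = 42.25.
Check P_2: distance² to centre = 27.25 ≤ 42.25, so it lies inside.
All remaining points lie in this disk, and no smaller disk contains both endpoints, so this is the minimum enclosing circle.

42.25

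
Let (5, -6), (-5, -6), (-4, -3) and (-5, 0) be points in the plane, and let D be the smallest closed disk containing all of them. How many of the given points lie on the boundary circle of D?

3

The minimum enclosing circle of a finite set is fixed by two of the points (as a diameter) or three (as a circumcircle).
The farthest pair is (5, -6)–(-5, 0) with squared distance 136. The circle on this segment as diameter has centre (0, -3) and r² = 136/4 = 34.
Check (-5, -6): distance² to centre = 34 ≤ 34, so it lies inside.
All remaining points lie in this disk, and no smaller disk contains both endpoints, so this is the minimum enclosing circle.
The points at distance exactly r from the centre are (5, -6), (-5, -6), (-5, 0) — 3 points.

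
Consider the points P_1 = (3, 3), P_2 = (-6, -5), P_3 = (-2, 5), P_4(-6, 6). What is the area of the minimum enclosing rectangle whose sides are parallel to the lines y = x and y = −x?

102

In coordinates u = x + y, v = x − y the rectangle is axis-aligned; the map (x,y)→(u,v) scales areas by 2.
u-values: 6, -11, 3, 0; range = 6 − (-11) = 17.
v-values: 0, -1, -7, -12; range = 0 − (-12) = 12.
Area = (17 × 12) / 2 = 102.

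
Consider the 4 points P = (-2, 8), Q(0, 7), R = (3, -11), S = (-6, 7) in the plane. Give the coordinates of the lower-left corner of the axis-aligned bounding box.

(-6, -11)

x-range [-6, 3], y-range [-11, 8].
The lower-left corner is (-6, -11).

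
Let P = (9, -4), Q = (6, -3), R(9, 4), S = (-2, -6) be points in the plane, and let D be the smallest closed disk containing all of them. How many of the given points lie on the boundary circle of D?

2

The minimum enclosing circle of a finite set is fixed by two of the points (as a diameter) or three (as a circumcircle).
The farthest pair is R–S with squared distance 221. The circle on this segment as diameter has centre (3.5, -1) and r² = 221/4 = 55.25.
Check P: distance² to centre = 39.25 ≤ 55.25, so it lies inside.
All remaining points lie in this disk, and no smaller disk contains both endpoints, so this is the minimum enclosing circle.
The points at distance exactly r from the centre are R, S — 2 points.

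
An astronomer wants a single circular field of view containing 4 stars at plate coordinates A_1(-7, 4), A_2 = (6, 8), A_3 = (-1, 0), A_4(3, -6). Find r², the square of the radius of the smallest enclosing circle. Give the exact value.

37925/578

A smallest enclosing disk is always determined by at most three of the input points on its boundary.
The minimum enclosing circle is determined by three boundary points: A_1, A_2, A_4.
Their circumcentre is (27/34, 61/34) with r² = 37925/578.
The farthest remaining point A_3 is at distance² 3721/578 ≤ 37925/578.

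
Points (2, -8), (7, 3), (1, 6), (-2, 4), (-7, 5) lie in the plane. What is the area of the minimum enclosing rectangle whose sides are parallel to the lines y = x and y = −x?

176

In coordinates u = x + y, v = x − y the rectangle is axis-aligned; the map (x,y)→(u,v) scales areas by 2.
u-values: -6, 10, 7, 2, -2; range = 10 − (-6) = 16.
v-values: 10, 4, -5, -6, -12; range = 10 − (-12) = 22.
Area = (16 × 22) / 2 = 176.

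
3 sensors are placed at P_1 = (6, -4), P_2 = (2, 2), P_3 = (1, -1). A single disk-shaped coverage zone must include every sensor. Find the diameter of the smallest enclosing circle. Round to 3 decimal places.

7.211

Side lengths²: P_1P_2² = 52, P_1P_3² = 34, P_2P_3² = 10.
Since P_1P_2² = 52 ≥ 34 + 10 = 44, the angle opposite P_1P_2 is not acute, so the smallest enclosing circle has P_1P_2 as diameter.
Centre = midpoint of P_1P_2 = (4, -1), r² = 52/4 = 13.
Diameter = 2r = 2√13 ≈ 7.211.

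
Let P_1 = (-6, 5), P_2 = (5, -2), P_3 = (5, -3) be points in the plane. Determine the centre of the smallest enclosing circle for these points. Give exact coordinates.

(-0.5, 1)

Side lengths²: P_1P_2² = 170, P_1P_3² = 185, P_2P_3² = 1.
Since P_1P_3² = 185 ≥ 170 + 1 = 171, the angle opposite P_1P_3 is not acute, so the smallest enclosing circle has P_1P_3 as diameter.
Centre = midpoint of P_1P_3 = (-0.5, 1), r² = 185/4 = 46.25.
Centre = (-0.5, 1).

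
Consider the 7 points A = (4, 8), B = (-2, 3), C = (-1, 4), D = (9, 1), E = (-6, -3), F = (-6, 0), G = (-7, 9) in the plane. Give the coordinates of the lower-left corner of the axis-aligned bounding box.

x-range [-7, 9], y-range [-3, 9].
The lower-left corner is (-7, -3).

(-7, -3)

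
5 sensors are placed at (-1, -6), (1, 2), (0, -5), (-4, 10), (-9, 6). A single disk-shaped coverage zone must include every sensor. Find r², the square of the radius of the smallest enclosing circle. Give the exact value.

66.25

The farthest pair is (-1, -6)–(-4, 10) with squared distance 265. The circle on this segment as diameter has centre (-2.5, 2) and r² = 265/4 = 66.25.
Check (1, 2): distance² to centre = 12.25 ≤ 66.25, so it lies inside.
All remaining points lie in this disk, and no smaller disk contains both endpoints, so this is the minimum enclosing circle.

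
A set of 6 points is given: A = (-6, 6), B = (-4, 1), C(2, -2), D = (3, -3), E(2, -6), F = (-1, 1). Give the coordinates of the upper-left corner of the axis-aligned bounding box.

(-6, 6)

x-range [-6, 3], y-range [-6, 6].
The upper-left corner is (-6, 6).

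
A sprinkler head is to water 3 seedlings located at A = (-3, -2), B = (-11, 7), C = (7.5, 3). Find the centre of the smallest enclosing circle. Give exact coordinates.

Side lengths²: AB² = 145, AC² = 135.25, BC² = 358.25.
Since BC² = 358.25 ≥ 145 + 135.25 = 280.25, the angle opposite BC is not acute, so the smallest enclosing circle has BC as diameter.
Centre = midpoint of BC = (-1.75, 5), r² = 358.25/4 = 89.5625.
Centre = (-1.75, 5).

(-1.75, 5)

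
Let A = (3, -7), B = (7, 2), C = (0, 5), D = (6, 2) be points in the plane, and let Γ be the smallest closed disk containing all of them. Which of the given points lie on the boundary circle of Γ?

By Welzl's lemma the MEC is supported by two points (diametrically opposite) or three points (on a circumcircle).
The minimum enclosing circle is determined by three boundary points: A, B, C.
Their circumcentre is (1.58, -0.98) with r² = 38.2568.
The farthest remaining point D is at distance² 28.4168 ≤ 38.2568.
The points at distance exactly r from the centre are A, B, C — 3 points.

A, B, C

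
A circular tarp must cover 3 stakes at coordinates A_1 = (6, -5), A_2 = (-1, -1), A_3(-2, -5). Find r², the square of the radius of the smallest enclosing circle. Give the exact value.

17.265625

Side lengths²: A_1A_2² = 65, A_1A_3² = 64, A_2A_3² = 17.
Since A_1A_2² = 65 < 64 + 17 = 81, the triangle is acute, so the smallest enclosing circle is the circumcircle.
Circumcentre = (2, -3.875), r² = 17.265625.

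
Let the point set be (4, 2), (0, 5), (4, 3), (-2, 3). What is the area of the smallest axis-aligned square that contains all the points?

The bounding box has width 6 and height 3.
An axis-aligned square enclosing the set must have side ≥ max(width, height).
So the minimum side is max(6, 3) = 6.
Area = 6² = 36.

36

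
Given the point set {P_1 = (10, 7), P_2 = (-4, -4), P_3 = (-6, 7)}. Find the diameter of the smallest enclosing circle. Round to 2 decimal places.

18.10

Side lengths²: P_1P_2² = 317, P_1P_3² = 256, P_2P_3² = 125.
Since P_1P_2² = 317 < 256 + 125 = 381, the triangle is acute, so the smallest enclosing circle is the circumcircle.
Circumcentre = (2, 61/22), r² = 39625/484.
Diameter = 2r = 2√(39625/484) ≈ 18.10.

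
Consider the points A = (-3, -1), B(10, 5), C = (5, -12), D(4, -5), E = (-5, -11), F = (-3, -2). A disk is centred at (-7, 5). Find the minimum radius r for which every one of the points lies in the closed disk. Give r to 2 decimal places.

The required radius is the distance from (-7, 5) to the farthest point.
Squared distances: 52, 289, 433, 221, 260, 65.
Maximum is 433, attained at C.
r = √433 ≈ 20.81.

20.81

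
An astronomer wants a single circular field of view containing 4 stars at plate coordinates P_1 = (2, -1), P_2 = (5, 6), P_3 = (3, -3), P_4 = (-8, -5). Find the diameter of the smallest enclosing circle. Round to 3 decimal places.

The farthest pair is P_2–P_4 with squared distance 290. The circle on this segment as diameter has centre (-1.5, 0.5) and r² = 290/4 = 72.5.
Check P_1: distance² to centre = 14.5 ≤ 72.5, so it lies inside.
All remaining points lie in this disk, and no smaller disk contains both endpoints, so this is the minimum enclosing circle.
Diameter = 2r = 2√(72.5) ≈ 17.029.

17.029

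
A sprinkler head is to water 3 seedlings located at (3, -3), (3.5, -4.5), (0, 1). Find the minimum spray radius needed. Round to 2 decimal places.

Call the three points A, B, C in the order given.
Side lengths²: AB² = 2.5, AC² = 25, BC² = 42.5.
Since BC² = 42.5 ≥ 25 + 2.5 = 27.5, the angle opposite BC is not acute, so the smallest enclosing circle has BC as diameter.
Centre = midpoint of BC = (1.75, -1.75), r² = 42.5/4 = 10.625.
r = √(10.625) ≈ 3.26.

3.26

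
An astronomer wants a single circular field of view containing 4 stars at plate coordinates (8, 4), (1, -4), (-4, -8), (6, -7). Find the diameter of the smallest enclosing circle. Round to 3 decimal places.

16.971

By Welzl's lemma the MEC is supported by two points (diametrically opposite) or three points (on a circumcircle).
The farthest pair is (8, 4)–(-4, -8) with squared distance 288. The circle on this segment as diameter has centre (2, -2) and r² = 288/4 = 72.
Check (1, -4): distance² to centre = 5 ≤ 72, so it lies inside.
All remaining points lie in this disk, and no smaller disk contains both endpoints, so this is the minimum enclosing circle.
Diameter = 2r = 2√72 ≈ 16.971.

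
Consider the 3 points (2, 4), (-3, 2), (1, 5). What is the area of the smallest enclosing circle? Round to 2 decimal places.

Call the three points A, B, C in the order given.
Side lengths²: AB² = 29, AC² = 2, BC² = 25.
Since AB² = 29 ≥ 25 + 2 = 27, the angle opposite AB is not acute, so the smallest enclosing circle has AB as diameter.
Centre = midpoint of AB = (-0.5, 3), r² = 29/4 = 7.25.
Area = π·r² = π·7.25 ≈ 22.78.

22.78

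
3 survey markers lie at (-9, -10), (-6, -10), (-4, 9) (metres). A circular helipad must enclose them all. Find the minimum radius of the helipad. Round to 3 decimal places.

Call the three points A, B, C in the order given.
Side lengths²: AB² = 9, AC² = 386, BC² = 365.
Since AC² = 386 ≥ 365 + 9 = 374, the angle opposite AC is not acute, so the smallest enclosing circle has AC as diameter.
Centre = midpoint of AC = (-6.5, -0.5), r² = 386/4 = 96.5.
r = √(96.5) ≈ 9.823.

9.823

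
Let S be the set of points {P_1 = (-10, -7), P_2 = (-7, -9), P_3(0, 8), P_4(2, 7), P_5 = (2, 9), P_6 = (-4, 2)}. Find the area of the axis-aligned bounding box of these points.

216

x ranges over [-10, 2], width 12.
y ranges over [-9, 9], height 18.
Area = 12 × 18 = 216.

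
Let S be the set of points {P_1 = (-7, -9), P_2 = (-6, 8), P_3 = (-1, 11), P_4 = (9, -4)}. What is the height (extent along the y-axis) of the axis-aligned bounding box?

max y = 11, min y = -9, so height = 20.

20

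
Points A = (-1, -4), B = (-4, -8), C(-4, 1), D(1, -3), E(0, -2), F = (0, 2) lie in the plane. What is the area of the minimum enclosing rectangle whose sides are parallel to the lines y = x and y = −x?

63

In coordinates u = x + y, v = x − y the rectangle is axis-aligned; the map (x,y)→(u,v) scales areas by 2.
u-values: -5, -12, -3, -2, -2, 2; range = 2 − (-12) = 14.
v-values: 3, 4, -5, 4, 2, -2; range = 4 − (-5) = 9.
Area = (14 × 9) / 2 = 63.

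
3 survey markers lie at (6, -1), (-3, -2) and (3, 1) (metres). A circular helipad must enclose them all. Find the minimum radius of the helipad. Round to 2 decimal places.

4.53

Call the three points A, B, C in the order given.
Side lengths²: AB² = 82, AC² = 13, BC² = 45.
Since AB² = 82 ≥ 45 + 13 = 58, the angle opposite AB is not acute, so the smallest enclosing circle has AB as diameter.
Centre = midpoint of AB = (1.5, -1.5), r² = 82/4 = 20.5.
r = √(20.5) ≈ 4.53.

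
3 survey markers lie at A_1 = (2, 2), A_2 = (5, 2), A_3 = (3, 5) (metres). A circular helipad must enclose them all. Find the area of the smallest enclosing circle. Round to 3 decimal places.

11.345

Side lengths²: A_1A_2² = 9, A_1A_3² = 10, A_2A_3² = 13.
Since A_2A_3² = 13 < 10 + 9 = 19, the triangle is acute, so the smallest enclosing circle is the circumcircle.
Circumcentre = (3.5, 19/6), r² = 65/18.
Area = π·r² = π·65/18 ≈ 11.345.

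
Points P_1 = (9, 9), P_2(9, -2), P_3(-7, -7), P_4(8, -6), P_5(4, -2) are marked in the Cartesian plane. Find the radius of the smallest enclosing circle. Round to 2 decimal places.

The minimum enclosing circle of a finite set is fixed by two of the points (as a diameter) or three (as a circumcircle).
The farthest pair is P_1–P_3 with squared distance 512. The circle on this segment as diameter has centre (1, 1) and r² = 512/4 = 128.
Check P_2: distance² to centre = 73 ≤ 128, so it lies inside.
All remaining points lie in this disk, and no smaller disk contains both endpoints, so this is the minimum enclosing circle.
r = √128 ≈ 11.31.

11.31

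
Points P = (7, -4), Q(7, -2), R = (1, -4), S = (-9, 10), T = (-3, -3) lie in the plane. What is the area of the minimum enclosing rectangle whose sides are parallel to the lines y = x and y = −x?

In coordinates u = x + y, v = x − y the rectangle is axis-aligned; the map (x,y)→(u,v) scales areas by 2.
u-values: 3, 5, -3, 1, -6; range = 5 − (-6) = 11.
v-values: 11, 9, 5, -19, 0; range = 11 − (-19) = 30.
Area = (11 × 30) / 2 = 165.

165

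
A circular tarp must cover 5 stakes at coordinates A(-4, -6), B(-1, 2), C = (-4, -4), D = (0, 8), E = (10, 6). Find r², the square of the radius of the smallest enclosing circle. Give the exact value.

The farthest pair is A–E with squared distance 340. The circle on this segment as diameter has centre (3, 0) and r² = 340/4 = 85.
Check B: distance² to centre = 20 ≤ 85, so it lies inside.
All remaining points lie in this disk, and no smaller disk contains both endpoints, so this is the minimum enclosing circle.

85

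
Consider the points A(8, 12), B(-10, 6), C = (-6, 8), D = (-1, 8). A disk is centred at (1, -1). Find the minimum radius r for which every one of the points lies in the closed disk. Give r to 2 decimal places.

The required radius is the distance from (1, -1) to the farthest point.
Squared distances: 218, 170, 130, 85.
Maximum is 218, attained at A.
r = √218 ≈ 14.76.

14.76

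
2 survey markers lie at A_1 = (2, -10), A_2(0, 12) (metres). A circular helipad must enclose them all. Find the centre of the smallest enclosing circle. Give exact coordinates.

The smallest circle enclosing two points has them as diameter endpoints.
Centre = midpoint = (1, 1); r² = |A_1A_2|²/4 = 488/4 = 122.
Centre = (1, 1).

(1, 1)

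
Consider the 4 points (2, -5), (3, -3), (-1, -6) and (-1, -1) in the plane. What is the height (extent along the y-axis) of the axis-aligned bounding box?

5

max y = -1, min y = -6, so height = 5.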